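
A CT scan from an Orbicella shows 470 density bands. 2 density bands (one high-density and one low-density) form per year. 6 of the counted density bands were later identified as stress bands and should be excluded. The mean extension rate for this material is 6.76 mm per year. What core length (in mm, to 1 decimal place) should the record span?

After corrections the count is 470 − 6 = 464 density bands.
464 density bands at 2 per year is 464 / 2 = 232 years.
Predicted length = 6.76 mm/year × 232 years = 1568.3 mm.

1568.3 mm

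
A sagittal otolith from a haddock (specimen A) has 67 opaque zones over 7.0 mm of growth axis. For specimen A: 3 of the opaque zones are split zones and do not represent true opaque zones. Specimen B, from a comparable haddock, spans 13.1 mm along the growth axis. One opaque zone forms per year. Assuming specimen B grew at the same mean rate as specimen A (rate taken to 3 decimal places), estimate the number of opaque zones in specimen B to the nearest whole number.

120 opaque zones

Specimen A: after corrections the count is 67 − 3 = 64 opaque zones.
A: 7.0 mm over 64 years gives 7.0 / 64 ≈ 0.109 mm/year.
Specimen B: 13.1 mm / 0.109 mm per year = 120.18 years ≈ 120 opaque zones.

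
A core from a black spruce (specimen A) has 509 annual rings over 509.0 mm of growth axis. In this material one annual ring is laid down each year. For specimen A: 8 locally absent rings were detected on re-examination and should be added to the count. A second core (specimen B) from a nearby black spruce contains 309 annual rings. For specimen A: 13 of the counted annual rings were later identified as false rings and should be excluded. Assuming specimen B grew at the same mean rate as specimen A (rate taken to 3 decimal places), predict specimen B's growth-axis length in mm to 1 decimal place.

Specimen A: after corrections the count is 509 − 13 + 8 = 504 annual rings.
A: 509.0 mm over 504 years gives 509.0 / 504 ≈ 1.010 mm per year.
B's length ≈ 1.010 × 309 = 312.1 mm.

312.1 mm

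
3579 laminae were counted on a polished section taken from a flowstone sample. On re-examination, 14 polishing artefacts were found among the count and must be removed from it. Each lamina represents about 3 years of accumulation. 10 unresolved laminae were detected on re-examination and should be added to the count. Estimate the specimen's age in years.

After corrections the count is 3579 − 14 + 10 = 3575 laminae.
Multiplying by 3 years per lamina: 3575 × 3 = 10725 years.

10725 years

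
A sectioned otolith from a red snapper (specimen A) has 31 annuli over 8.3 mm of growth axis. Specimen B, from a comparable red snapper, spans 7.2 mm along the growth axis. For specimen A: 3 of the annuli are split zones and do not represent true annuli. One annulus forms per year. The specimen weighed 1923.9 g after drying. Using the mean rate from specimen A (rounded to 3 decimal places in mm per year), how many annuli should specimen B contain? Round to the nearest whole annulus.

Specimen A: adjusted count: 31 − 3 = 28 annuli.
A: Extension rate ≈ 8.3 / 28 = 0.296 mm/year.
For B, 7.2 / 0.296 = 24.32 years ≈ 24 annuli.

24 annuli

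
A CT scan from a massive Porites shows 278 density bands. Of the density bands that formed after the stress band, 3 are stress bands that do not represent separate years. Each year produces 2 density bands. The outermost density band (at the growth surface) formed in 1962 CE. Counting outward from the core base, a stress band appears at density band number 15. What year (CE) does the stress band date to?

The stress band sits at density band 15 from the core base, so 278 − 15 = 263 density bands formed after it.
263 − 3 false = 260 true density bands after the stress band.
Dividing by 2 density bands per year: 260 / 2 = 130 years.
1962 − 130 = 1832 CE.

1832 CE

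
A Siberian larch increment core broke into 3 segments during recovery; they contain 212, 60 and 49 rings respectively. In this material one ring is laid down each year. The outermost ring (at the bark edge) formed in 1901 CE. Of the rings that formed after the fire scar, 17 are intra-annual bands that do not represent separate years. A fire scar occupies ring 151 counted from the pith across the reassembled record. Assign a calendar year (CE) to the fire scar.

Total rings = 212 + 60 + 49 = 321.
Between ring 151 and the bark edge there are 321 − 151 = 170 rings.
Excluding 17 false rings: 170 − 17 = 153.
Counting back 153 years from 1901 CE places the fire scar in 1901 − 153 = 1748 CE.

1748 CE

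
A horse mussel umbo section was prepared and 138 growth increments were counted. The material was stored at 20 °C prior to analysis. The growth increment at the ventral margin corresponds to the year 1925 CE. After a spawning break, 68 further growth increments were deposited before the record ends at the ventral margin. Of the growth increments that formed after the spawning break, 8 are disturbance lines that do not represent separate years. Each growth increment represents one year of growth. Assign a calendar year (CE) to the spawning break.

68 growth increments formed after the spawning break.
68 − 8 false = 60 true growth increments after the spawning break.
1925 − 60 = 1865 CE.

1865 CE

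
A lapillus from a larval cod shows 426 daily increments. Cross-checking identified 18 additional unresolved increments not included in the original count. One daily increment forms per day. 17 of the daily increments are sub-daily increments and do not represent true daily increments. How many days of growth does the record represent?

Correcting the raw count gives 426 − 17 + 18 = 427 true daily increments.
One daily increment per day makes the duration 427 days.

427 d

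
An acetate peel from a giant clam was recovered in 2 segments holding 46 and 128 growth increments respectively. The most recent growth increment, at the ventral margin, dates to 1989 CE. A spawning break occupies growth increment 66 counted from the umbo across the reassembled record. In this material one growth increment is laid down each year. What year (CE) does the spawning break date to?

Total growth increments = 46 + 128 = 174.
The spawning break sits at growth increment 66 from the umbo, so 174 − 66 = 108 growth increments formed after it.
The growth increment at the ventral margin is 1989 CE, so the spawning break dates to 1989 − 108 = 1881 CE.

1881 CE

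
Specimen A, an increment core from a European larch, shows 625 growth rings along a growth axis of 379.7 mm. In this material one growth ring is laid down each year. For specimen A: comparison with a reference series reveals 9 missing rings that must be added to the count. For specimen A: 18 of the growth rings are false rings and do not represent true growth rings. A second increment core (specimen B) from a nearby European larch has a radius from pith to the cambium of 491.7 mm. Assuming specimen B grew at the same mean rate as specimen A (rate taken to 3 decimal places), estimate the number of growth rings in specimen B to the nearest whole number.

798 growth rings

Specimen A: correcting the raw count gives 625 − 18 + 9 = 616 true growth rings.
A: Mean rate = 379.7 mm / 616 years ≈ 0.616 mm/year.
For B, 491.7 / 0.616 = 798.21 years ≈ 798 growth rings.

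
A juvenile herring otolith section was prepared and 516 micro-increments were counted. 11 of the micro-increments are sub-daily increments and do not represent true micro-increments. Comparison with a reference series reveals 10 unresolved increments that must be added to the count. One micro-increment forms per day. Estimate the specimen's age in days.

515 days

Correcting the raw count gives 516 − 11 + 10 = 515 true micro-increments.
One micro-increment per day makes the duration 515 days.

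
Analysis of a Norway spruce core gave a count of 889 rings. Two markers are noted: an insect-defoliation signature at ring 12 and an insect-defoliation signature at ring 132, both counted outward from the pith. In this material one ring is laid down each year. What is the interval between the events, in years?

The two markers are separated by 132 − 12 = 120 rings.
One ring per year makes the interval 120 years.

120 years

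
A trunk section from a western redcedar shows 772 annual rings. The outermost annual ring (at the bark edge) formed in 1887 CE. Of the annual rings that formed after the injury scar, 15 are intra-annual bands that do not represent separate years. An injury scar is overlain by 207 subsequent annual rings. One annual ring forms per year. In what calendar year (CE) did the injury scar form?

1695 CE

207 annual rings formed after the injury scar.
Excluding 15 false annual rings: 207 − 15 = 192.
1887 − 192 = 1695 CE.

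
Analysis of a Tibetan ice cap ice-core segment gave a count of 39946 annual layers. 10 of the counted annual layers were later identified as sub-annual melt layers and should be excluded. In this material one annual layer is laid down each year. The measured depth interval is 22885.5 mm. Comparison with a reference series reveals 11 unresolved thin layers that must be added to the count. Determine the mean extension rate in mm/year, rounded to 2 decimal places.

Adjusted count: 39946 − 10 + 11 = 39947 annual layers.
22885.5 mm over 39947 years gives 22885.5 / 39947 ≈ 0.57 mm/year.

0.57 mm/year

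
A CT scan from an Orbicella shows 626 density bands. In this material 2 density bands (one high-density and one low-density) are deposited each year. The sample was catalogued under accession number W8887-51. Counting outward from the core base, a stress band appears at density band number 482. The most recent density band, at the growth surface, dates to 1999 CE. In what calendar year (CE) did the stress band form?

The stress band sits at density band 482 from the core base, so 626 − 482 = 144 density bands formed after it.
Dividing by 2 density bands per year: 144 / 2 = 72 years.
The density band at the growth surface is 1999 CE, so the stress band dates to 1999 − 72 = 1927 CE.

1927 CE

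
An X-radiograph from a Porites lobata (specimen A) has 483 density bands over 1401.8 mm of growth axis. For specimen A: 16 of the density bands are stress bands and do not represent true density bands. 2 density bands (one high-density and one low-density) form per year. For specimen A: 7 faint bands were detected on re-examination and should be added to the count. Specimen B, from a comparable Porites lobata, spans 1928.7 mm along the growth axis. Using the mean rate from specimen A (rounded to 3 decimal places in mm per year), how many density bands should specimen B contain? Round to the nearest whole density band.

652 density bands

Specimen A: adjusted count: 483 − 16 + 7 = 474 density bands.
Specimen A: 474 density bands at 2 per year is 474 / 2 = 237 years.
A: 1401.8 mm over 237 years gives 1401.8 / 237 ≈ 5.915 mm per year.
Specimen B: 1928.7 mm / 5.915 mm per year = 326.07 years; at 2 density bands per year that is 326.07 × 2 ≈ 652 density bands.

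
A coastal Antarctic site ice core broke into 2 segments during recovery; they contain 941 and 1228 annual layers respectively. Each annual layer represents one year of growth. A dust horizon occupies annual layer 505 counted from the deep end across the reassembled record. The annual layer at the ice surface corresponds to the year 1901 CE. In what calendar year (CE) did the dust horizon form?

237 CE

Total annual layers = 941 + 1228 = 2169.
The dust horizon sits at annual layer 505 from the deep end, so 2169 − 505 = 1664 annual layers formed after it.
Counting back 1664 years from 1901 CE places the dust horizon in 1901 − 1664 = 237 CE.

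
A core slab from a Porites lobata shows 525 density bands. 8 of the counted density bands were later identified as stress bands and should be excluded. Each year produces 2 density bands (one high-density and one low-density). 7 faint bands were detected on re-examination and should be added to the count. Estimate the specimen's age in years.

262 years

Adjusted count: 525 − 8 + 7 = 524 density bands.
Dividing by 2 density bands per year: 524 / 2 = 262 years.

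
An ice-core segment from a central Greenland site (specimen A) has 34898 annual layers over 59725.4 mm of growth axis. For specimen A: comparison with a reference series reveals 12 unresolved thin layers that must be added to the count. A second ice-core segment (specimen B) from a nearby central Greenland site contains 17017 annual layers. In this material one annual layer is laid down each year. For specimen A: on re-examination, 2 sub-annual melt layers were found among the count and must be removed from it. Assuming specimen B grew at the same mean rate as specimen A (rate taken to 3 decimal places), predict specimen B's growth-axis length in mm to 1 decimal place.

29116.1 mm

Specimen A: adjusted count: 34898 − 2 + 12 = 34908 annual layers.
A: 59725.4 mm over 34908 years gives 59725.4 / 34908 ≈ 1.711 mm/year.
Length of B = 1.711 × 17017 = 29116.1 mm.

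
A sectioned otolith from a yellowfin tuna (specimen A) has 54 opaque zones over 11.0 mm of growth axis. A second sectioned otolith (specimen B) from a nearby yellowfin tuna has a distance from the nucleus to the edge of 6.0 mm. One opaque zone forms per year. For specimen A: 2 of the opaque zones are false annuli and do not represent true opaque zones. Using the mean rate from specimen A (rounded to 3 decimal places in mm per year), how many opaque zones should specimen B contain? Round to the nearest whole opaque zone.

28 opaque zones

Specimen A: correcting the raw count gives 54 − 2 = 52 true opaque zones.
A: Mean rate = 11.0 mm / 52 years ≈ 0.212 mm/yr.
Specimen B: 6.0 mm / 0.212 mm per year = 28.30 years ≈ 28 opaque zones.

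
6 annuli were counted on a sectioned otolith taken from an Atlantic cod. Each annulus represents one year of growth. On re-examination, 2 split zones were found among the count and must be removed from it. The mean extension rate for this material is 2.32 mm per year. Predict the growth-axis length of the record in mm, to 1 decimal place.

True annulus count = 6 − 2 = 4.
Predicted length = 2.32 mm/year × 4 years = 9.3 mm.

9.3 mm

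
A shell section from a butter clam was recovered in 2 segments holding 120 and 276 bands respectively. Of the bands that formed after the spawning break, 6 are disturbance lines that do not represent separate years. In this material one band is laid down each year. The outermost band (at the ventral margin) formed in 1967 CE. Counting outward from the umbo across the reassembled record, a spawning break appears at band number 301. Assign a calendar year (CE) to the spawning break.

Total bands = 120 + 276 = 396.
396 − 301 = 95 bands lie beyond the spawning break toward the ventral margin.
Removing the 6 false bands leaves 95 − 6 = 89 true bands beyond the spawning break.
The band at the ventral margin is 1967 CE, so the spawning break dates to 1967 − 89 = 1878 CE.

1878 CE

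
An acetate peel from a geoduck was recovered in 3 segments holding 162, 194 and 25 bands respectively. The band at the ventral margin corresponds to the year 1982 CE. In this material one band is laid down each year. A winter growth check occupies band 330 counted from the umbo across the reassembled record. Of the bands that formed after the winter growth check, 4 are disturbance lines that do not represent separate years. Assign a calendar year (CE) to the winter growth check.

1935 CE

Total bands = 162 + 194 + 25 = 381.
Between band 330 and the ventral margin there are 381 − 330 = 51 bands.
51 − 4 false = 47 true bands after the winter growth check.
The band at the ventral margin is 1982 CE, so the winter growth check dates to 1982 − 47 = 1935 CE.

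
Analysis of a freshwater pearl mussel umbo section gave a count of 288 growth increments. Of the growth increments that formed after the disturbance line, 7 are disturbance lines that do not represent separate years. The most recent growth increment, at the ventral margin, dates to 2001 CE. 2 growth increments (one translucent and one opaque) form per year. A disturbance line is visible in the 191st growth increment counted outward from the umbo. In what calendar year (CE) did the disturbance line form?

1956 CE

Between growth increment 191 and the ventral margin there are 288 − 191 = 97 growth increments.
Removing the 7 false growth increments leaves 97 − 7 = 90 true growth increments beyond the disturbance line.
Dividing by 2 growth increments per year: 90 / 2 = 45 years.
Counting back 45 years from 2001 CE places the disturbance line in 2001 − 45 = 1956 CE.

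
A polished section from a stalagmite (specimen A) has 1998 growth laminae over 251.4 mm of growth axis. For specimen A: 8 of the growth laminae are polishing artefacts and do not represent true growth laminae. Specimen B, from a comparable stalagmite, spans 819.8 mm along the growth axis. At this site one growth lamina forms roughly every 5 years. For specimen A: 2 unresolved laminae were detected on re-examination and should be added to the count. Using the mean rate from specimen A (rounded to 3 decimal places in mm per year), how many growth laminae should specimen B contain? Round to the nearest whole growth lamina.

6558 growth laminae

Specimen A: true growth lamina count = 1998 − 8 + 2 = 1992.
Specimen A: multiplying by 5 years per growth lamina: 1992 × 5 = 9960 years.
A: Extension rate ≈ 251.4 / 9960 = 0.025 mm/yr.
For B, 819.8 / 0.025 = 32792.00 years; at 5 years per growth lamina that is 32792.00 / 5 ≈ 6558 growth laminae.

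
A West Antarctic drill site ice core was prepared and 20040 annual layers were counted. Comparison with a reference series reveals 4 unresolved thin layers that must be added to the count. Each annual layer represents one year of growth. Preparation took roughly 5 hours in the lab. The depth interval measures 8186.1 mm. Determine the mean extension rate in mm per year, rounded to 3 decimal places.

Correcting the raw count gives 20040 + 4 = 20044 true annual layers.
8186.1 mm over 20044 years gives 8186.1 / 20044 ≈ 0.408 mm per year.

0.408 mm per year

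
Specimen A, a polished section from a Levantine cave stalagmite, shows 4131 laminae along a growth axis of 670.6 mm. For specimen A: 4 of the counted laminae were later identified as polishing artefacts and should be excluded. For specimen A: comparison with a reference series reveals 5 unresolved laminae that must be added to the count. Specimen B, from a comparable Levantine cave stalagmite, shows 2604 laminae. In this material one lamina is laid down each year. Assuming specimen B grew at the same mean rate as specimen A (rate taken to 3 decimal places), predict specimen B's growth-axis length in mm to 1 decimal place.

421.8 mm

Specimen A: adjusted count: 4131 − 4 + 5 = 4132 laminae.
A: Extension rate ≈ 670.6 / 4132 = 0.162 mm per year.
B's length ≈ 0.162 × 2604 = 421.8 mm.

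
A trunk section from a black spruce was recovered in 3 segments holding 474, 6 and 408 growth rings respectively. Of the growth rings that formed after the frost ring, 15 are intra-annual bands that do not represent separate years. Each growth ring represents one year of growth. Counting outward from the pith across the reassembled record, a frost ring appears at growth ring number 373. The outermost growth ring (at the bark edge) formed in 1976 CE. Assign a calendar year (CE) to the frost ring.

1476 CE

Total growth rings = 474 + 6 + 408 = 888.
The frost ring sits at growth ring 373 from the pith, so 888 − 373 = 515 growth rings formed after it.
515 − 15 false = 500 true growth rings after the frost ring.
The growth ring at the bark edge is 1976 CE, so the frost ring dates to 1976 − 500 = 1476 CE.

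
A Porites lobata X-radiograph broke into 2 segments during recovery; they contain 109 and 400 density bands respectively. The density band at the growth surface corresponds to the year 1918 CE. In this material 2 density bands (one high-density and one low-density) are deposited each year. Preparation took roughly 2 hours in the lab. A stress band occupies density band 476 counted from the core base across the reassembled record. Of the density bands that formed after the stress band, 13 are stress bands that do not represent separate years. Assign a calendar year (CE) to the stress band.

Total density bands = 109 + 400 = 509.
509 − 476 = 33 density bands lie beyond the stress band toward the growth surface.
Excluding 13 false density bands: 33 − 13 = 20.
Dividing by 2 density bands per year: 20 / 2 = 10 years.
The density band at the growth surface is 1918 CE, so the stress band dates to 1918 − 10 = 1908 CE.

1908 CE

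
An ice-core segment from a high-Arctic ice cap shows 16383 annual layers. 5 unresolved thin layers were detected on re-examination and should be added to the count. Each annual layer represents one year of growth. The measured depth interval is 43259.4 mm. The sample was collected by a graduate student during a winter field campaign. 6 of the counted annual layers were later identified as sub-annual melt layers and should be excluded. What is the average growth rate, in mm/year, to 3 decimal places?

Adjusted count: 16383 − 6 + 5 = 16382 annual layers.
43259.4 mm over 16382 years gives 43259.4 / 16382 ≈ 2.641 mm/year.

2.641 mm/year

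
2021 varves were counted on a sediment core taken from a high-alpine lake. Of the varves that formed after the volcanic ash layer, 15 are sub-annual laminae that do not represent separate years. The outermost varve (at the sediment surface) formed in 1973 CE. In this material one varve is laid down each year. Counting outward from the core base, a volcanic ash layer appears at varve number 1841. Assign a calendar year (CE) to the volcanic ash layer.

1808 CE

The volcanic ash layer sits at varve 1841 from the core base, so 2021 − 1841 = 180 varves formed after it.
Removing the 15 false varves leaves 180 − 15 = 165 true varves beyond the volcanic ash layer.
1973 − 165 = 1808 CE.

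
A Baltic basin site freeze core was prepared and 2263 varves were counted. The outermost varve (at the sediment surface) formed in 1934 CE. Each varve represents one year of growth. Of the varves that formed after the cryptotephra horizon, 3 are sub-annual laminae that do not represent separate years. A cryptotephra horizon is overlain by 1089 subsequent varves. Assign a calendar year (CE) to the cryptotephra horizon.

1089 varves post-date the cryptotephra horizon.
Excluding 3 false varves: 1089 − 3 = 1086.
1934 − 1086 = 848 CE.

848 CE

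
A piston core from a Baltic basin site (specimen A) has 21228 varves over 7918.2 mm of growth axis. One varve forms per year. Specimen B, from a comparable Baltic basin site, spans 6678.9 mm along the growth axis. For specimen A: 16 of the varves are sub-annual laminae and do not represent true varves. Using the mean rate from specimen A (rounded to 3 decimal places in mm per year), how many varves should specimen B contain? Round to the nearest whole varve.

17906 varves

Specimen A: adjusted count: 21228 − 16 = 21212 varves.
A: Mean rate = 7918.2 mm / 21212 years ≈ 0.373 mm/yr.
For B, 6678.9 / 0.373 = 17905.90 years ≈ 17906 varves.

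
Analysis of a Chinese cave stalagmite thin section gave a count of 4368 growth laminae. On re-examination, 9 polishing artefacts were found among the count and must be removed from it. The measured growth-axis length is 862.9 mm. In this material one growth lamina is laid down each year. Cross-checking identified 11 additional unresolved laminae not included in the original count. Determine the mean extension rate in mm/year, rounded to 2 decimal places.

0.20 mm/year

True growth lamina count = 4368 − 9 + 11 = 4370.
Mean rate = 862.9 mm / 4370 years ≈ 0.20 mm/year.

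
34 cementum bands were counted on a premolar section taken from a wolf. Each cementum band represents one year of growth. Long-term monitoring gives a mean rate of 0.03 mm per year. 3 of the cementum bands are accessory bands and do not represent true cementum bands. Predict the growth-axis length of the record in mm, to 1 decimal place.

0.9 mm

Correcting the raw count gives 34 − 3 = 31 true cementum bands.
31 years at 0.03 mm/year gives 0.03 × 31 = 0.9 mm.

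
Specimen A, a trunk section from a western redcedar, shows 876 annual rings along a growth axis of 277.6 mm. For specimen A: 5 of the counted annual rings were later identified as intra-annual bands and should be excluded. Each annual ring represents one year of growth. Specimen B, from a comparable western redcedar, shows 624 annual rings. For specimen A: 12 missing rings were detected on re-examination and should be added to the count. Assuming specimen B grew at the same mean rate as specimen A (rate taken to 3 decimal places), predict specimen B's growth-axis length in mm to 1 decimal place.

195.9 mm

Specimen A: after corrections the count is 876 − 5 + 12 = 883 annual rings.
A: 277.6 mm over 883 years gives 277.6 / 883 ≈ 0.314 mm per year.
For B, 0.314 mm/year × 624 years = 195.9 mm.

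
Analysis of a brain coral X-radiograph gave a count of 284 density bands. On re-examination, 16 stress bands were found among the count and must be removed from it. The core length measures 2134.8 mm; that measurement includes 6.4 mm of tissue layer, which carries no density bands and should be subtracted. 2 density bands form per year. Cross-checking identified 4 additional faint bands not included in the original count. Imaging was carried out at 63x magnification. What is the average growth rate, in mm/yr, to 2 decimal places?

15.65 mm/yr

True density band count = 284 − 16 + 4 = 272.
272 density bands at 2 per year is 272 / 2 = 136 years.
Removing the 6.4 mm offcut leaves 2134.8 − 6.4 = 2128.4 mm.
2128.4 mm over 136 years gives 2128.4 / 136 ≈ 15.65 mm/yr.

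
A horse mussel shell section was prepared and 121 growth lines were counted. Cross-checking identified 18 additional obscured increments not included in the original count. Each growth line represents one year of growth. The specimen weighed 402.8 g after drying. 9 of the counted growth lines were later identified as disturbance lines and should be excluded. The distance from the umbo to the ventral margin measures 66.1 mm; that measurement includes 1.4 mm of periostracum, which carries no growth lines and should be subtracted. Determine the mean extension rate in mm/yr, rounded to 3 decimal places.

0.498 mm/yr

Correcting the raw count gives 121 − 9 + 18 = 130 true growth lines.
Net length = 66.1 − 1.4 = 64.7 mm.
64.7 mm over 130 years gives 64.7 / 130 ≈ 0.498 mm/yr.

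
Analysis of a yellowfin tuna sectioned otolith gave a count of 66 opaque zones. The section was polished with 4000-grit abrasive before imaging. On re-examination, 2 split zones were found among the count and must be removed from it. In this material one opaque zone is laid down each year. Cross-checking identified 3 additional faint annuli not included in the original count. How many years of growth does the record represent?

Adjusted count: 66 − 2 + 3 = 67 opaque zones.
One opaque zone per year makes the duration 67 years.

67 years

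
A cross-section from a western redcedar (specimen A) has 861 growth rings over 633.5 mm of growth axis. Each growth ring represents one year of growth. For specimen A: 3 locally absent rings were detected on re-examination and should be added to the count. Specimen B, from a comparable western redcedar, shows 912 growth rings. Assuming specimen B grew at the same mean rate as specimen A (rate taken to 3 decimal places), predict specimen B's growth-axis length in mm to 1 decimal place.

668.5 mm

Specimen A: true growth ring count = 861 + 3 = 864.
A: Extension rate ≈ 633.5 / 864 = 0.733 mm per year.
Length of B = 0.733 × 912 = 668.5 mm.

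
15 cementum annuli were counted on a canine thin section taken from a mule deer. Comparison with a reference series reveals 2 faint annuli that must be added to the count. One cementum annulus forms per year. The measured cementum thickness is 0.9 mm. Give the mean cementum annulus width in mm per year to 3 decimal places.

Correcting the raw count gives 15 + 2 = 17 true cementum annuli.
0.9 mm over 17 years gives 0.9 / 17 ≈ 0.053 mm per year.

0.053 mm per year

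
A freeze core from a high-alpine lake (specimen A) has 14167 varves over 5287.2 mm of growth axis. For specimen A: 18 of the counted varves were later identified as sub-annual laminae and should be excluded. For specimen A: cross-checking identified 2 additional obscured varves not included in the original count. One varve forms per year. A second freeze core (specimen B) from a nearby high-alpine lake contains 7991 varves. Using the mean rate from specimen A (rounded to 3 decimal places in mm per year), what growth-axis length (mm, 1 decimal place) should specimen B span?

Specimen A: after corrections the count is 14167 − 18 + 2 = 14151 varves.
A: Extension rate ≈ 5287.2 / 14151 = 0.374 mm/year.
B's length ≈ 0.374 × 7991 = 2988.6 mm.

2988.6 mm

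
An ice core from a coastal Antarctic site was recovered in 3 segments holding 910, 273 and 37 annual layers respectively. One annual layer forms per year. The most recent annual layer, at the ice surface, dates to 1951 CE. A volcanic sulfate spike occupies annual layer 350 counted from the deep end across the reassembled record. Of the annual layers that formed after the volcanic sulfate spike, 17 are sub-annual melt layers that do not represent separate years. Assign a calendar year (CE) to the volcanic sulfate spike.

Total annual layers = 910 + 273 + 37 = 1220.
1220 − 350 = 870 annual layers lie beyond the volcanic sulfate spike toward the ice surface.
Excluding 17 false annual layers: 870 − 17 = 853.
1951 − 853 = 1098 CE.

1098 CE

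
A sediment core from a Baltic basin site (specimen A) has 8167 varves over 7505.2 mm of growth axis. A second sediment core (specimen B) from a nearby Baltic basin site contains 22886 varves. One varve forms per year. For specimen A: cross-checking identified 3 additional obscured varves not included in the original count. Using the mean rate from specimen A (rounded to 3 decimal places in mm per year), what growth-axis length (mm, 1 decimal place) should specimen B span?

21032.2 mm

Specimen A: correcting the raw count gives 8167 + 3 = 8170 true varves.
A: 7505.2 mm over 8170 years gives 7505.2 / 8170 ≈ 0.919 mm/year.
Length of B = 0.919 × 22886 = 21032.2 mm.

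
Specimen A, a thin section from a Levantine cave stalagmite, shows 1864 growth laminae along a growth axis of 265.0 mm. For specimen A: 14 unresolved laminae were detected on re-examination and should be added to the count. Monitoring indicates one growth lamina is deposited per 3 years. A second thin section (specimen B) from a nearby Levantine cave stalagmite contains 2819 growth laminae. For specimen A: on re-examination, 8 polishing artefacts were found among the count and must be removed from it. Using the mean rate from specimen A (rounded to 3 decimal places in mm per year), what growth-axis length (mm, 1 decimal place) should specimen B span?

Specimen A: true growth lamina count = 1864 − 8 + 14 = 1870.
Specimen A: at 3 years per growth lamina, 1870 × 3 = 5610 years.
A: 265.0 mm over 5610 years gives 265.0 / 5610 ≈ 0.047 mm/yr.
Specimen B: 2819 growth laminae at 3 years each span 2819 × 3 = 8457 years. For B, 0.047 mm/year × 8457 years = 397.5 mm.

397.5 mm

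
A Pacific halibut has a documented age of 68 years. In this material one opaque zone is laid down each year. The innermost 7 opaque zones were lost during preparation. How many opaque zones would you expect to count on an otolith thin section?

61 opaque zones

At one opaque zone per year, 68 years correspond to 68 opaque zones.
68 − 7 missed = 61 opaque zones expected in the prepared section.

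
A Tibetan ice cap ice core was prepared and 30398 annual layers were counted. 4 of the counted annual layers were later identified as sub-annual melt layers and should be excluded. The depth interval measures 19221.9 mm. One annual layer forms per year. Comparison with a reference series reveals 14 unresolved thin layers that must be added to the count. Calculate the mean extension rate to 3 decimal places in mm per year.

0.632 mm per year

True annual layer count = 30398 − 4 + 14 = 30408.
19221.9 mm over 30408 years gives 19221.9 / 30408 ≈ 0.632 mm per year.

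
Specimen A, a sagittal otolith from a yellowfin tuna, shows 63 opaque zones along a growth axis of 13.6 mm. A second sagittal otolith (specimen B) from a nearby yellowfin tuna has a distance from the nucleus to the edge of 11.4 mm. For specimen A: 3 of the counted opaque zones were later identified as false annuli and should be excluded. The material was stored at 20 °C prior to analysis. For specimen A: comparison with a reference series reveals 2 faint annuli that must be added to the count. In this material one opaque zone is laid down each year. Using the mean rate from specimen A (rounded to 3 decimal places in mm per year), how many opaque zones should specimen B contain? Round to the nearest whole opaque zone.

52 opaque zones

Specimen A: true opaque zone count = 63 − 3 + 2 = 62.
A: Extension rate ≈ 13.6 / 62 = 0.219 mm/yr.
For B, 11.4 / 0.219 = 52.05 years ≈ 52 opaque zones.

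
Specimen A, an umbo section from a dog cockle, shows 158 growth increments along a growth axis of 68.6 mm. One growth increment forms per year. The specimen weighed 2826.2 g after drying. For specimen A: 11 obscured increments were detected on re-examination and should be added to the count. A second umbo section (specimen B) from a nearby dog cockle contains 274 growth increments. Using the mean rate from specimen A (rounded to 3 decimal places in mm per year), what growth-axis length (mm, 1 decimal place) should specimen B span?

111.2 mm

Specimen A: true growth increment count = 158 + 11 = 169.
A: Mean rate = 68.6 mm / 169 years ≈ 0.406 mm per year.
Length of B = 0.406 × 274 = 111.2 mm.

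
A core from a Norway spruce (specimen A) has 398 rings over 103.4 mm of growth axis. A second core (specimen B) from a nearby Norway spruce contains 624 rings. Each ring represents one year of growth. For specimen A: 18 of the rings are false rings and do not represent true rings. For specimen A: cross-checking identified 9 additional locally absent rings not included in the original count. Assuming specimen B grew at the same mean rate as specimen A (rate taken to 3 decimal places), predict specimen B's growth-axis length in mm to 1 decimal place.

Specimen A: after corrections the count is 398 − 18 + 9 = 389 rings.
A: Mean rate = 103.4 mm / 389 years ≈ 0.266 mm/year.
For B, 0.266 mm/year × 624 years = 166.0 mm.

166.0 mm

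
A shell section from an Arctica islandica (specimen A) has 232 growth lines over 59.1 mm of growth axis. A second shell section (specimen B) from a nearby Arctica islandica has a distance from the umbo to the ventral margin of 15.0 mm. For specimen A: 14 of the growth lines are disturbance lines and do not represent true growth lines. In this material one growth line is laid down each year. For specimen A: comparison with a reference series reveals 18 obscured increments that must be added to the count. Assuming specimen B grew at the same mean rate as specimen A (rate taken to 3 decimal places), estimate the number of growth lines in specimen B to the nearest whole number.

Specimen A: correcting the raw count gives 232 − 14 + 18 = 236 true growth lines.
A: 59.1 mm over 236 years gives 59.1 / 236 ≈ 0.250 mm/yr.
Specimen B: 15.0 mm / 0.250 mm per year = 60.00 years ≈ 60 growth lines.

60 growth lines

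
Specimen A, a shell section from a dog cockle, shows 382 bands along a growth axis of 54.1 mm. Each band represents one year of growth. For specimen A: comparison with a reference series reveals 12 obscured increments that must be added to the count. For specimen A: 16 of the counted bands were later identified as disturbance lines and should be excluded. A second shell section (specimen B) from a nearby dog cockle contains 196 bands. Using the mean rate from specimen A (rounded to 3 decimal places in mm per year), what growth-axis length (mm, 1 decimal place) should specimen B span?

Specimen A: adjusted count: 382 − 16 + 12 = 378 bands.
A: Mean rate = 54.1 mm / 378 years ≈ 0.143 mm/year.
Length of B = 0.143 × 196 = 28.0 mm.

28.0 mm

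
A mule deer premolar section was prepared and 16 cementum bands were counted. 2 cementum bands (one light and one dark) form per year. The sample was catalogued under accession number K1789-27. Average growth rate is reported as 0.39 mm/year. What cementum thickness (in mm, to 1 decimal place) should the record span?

Dividing by 2 cementum bands per year: 16 / 2 = 8 years.
Length ≈ 0.39 × 8 = 3.1 mm.

3.1 mm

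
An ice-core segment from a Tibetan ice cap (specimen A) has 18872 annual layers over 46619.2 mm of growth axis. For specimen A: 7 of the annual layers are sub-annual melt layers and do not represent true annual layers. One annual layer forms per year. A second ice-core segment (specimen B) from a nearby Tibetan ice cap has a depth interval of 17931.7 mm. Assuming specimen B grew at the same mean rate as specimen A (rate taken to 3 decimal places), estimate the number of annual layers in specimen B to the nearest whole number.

Specimen A: correcting the raw count gives 18872 − 7 = 18865 true annual layers.
A: 46619.2 mm over 18865 years gives 46619.2 / 18865 ≈ 2.471 mm per year.
For B, 17931.7 / 2.471 = 7256.86 years ≈ 7257 annual layers.

7257 annual layers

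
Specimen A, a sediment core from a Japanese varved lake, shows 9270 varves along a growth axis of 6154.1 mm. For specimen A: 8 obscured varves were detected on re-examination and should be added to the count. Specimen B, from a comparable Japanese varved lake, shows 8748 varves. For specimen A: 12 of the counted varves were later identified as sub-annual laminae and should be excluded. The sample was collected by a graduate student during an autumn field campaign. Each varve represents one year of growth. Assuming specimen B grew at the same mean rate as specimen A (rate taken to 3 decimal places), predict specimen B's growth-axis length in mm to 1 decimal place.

5808.7 mm

Specimen A: after corrections the count is 9270 − 12 + 8 = 9266 varves.
A: Mean rate = 6154.1 mm / 9266 years ≈ 0.664 mm per year.
Length of B = 0.664 × 8748 = 5808.7 mm.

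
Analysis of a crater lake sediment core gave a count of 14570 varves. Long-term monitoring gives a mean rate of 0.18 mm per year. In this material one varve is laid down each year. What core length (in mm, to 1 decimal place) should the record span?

2622.6 mm

14570 years of growth are recorded.
14570 years at 0.18 mm/year gives 0.18 × 14570 = 2622.6 mm.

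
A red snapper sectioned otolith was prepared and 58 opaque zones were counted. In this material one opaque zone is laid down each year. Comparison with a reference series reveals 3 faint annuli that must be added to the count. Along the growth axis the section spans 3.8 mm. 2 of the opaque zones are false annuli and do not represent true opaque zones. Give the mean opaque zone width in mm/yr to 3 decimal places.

0.064 mm/yr

True opaque zone count = 58 − 2 + 3 = 59.
Mean rate = 3.8 mm / 59 years ≈ 0.064 mm/yr.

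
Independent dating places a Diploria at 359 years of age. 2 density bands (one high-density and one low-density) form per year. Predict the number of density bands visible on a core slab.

With 2 density bands per year, 359 years would produce 359 × 2 = 718 density bands.
So 718 density bands should be present.

718 density bands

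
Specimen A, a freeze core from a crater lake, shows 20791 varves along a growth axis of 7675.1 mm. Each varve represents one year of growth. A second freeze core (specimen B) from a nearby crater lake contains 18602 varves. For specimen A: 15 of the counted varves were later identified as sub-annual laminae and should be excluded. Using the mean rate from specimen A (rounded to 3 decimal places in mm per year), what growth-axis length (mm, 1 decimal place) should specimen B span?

6864.1 mm

Specimen A: after corrections the count is 20791 − 15 = 20776 varves.
A: 7675.1 mm over 20776 years gives 7675.1 / 20776 ≈ 0.369 mm/yr.
Length of B = 0.369 × 18602 = 6864.1 mm.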